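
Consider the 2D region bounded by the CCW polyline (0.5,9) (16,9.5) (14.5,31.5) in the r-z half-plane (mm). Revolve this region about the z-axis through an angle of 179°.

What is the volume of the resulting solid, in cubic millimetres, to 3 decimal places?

Profile (r,z), 3 vertices: (0.5,9) (16,9.5) (14.5,31.5)
edge 0: (0.5,9)→(16,9.5)  cross = 0.5·9.5 − 16·9 = -139.2500; (r_i+r_j)·cross = 16.5·-139.2500 = -2297.6250
edge 1: (16,9.5)→(14.5,31.5)  cross = 16·31.5 − 14.5·9.5 = 366.2500; (r_i+r_j)·cross = 30.5·366.2500 = 11170.6250
edge 2: (14.5,31.5)→(0.5,9)  cross = 14.5·9 − 0.5·31.5 = 114.7500; (r_i+r_j)·cross = 15·114.7500 = 1721.2500
Σcross = 341.7500 → A = |Σcross|/2 = 170.8750 mm²
Σ(r_i+r_j)·cross = 10594.2500 → first moment M = |Σ|/6 = 1765.7083
R_c = M/A = 1765.7083/170.8750 = 10.3333 mm
θ = 179° = 3.124139 rad
V = θ·R_c·A = 3.124139·10.3333·170.8750 = 5516.319 mm³

Volume = 5516.319 mm³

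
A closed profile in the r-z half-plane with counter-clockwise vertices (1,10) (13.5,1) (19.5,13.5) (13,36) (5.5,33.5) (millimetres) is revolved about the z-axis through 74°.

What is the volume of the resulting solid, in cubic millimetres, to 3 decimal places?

Profile (r,z), 5 vertices: (1,10) (13.5,1) (19.5,13.5) (13,36) (5.5,33.5)
edge 0: (1,10)→(13.5,1)  cross = 1·1 − 13.5·10 = -134.0000; (r_i+r_j)·cross = 14.5·-134.0000 = -1943.0000
edge 1: (13.5,1)→(19.5,13.5)  cross = 13.5·13.5 − 19.5·1 = 162.7500; (r_i+r_j)·cross = 33·162.7500 = 5370.7500
edge 2: (19.5,13.5)→(13,36)  cross = 19.5·36 − 13·13.5 = 526.5000; (r_i+r_j)·cross = 32.5·526.5000 = 17111.2500
edge 3: (13,36)→(5.5,33.5)  cross = 13·33.5 − 5.5·36 = 237.5000; (r_i+r_j)·cross = 18.5·237.5000 = 4393.7500
edge 4: (5.5,33.5)→(1,10)  cross = 5.5·10 − 1·33.5 = 21.5000; (r_i+r_j)·cross = 6.5·21.5000 = 139.7500
Σcross = 814.2500 → A = |Σcross|/2 = 407.1250 mm²
Σ(r_i+r_j)·cross = 25072.5000 → first moment M = |Σ|/6 = 4178.7500
R_c = M/A = 4178.7500/407.1250 = 10.2640 mm
θ = 74° = 1.291544 rad
V = θ·R_c·A = 1.291544·10.2640·407.1250 = 5397.038 mm³

Volume = 5397.038 mm³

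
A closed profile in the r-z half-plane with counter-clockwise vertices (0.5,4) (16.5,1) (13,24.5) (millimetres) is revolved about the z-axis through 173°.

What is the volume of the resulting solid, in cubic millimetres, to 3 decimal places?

Volume = 5517.989 mm³

Profile (r,z), 3 vertices: (0.5,4) (16.5,1) (13,24.5)
edge 0: (0.5,4)→(16.5,1)  cross = 0.5·1 − 16.5·4 = -65.5000; (r_i+r_j)·cross = 17·-65.5000 = -1113.5000
edge 1: (16.5,1)→(13,24.5)  cross = 16.5·24.5 − 13·1 = 391.2500; (r_i+r_j)·cross = 29.5·391.2500 = 11541.8750
edge 2: (13,24.5)→(0.5,4)  cross = 13·4 − 0.5·24.5 = 39.7500; (r_i+r_j)·cross = 13.5·39.7500 = 536.6250
Σcross = 365.5000 → A = |Σcross|/2 = 182.7500 mm²
Σ(r_i+r_j)·cross = 10965.0000 → first moment M = |Σ|/6 = 1827.5000
R_c = M/A = 1827.5000/182.7500 = 10.0000 mm
θ = 173° = 3.019420 rad
V = θ·R_c·A = 3.019420·10.0000·182.7500 = 5517.989 mm³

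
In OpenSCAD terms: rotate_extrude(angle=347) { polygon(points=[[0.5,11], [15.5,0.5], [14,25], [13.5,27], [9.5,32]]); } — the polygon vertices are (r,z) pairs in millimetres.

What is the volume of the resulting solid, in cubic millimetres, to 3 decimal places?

Volume = 14672.378 mm³

Profile (r,z), 5 vertices: (0.5,11) (15.5,0.5) (14,25) (13.5,27) (9.5,32)
edge 0: (0.5,11)→(15.5,0.5)  cross = 0.5·0.5 − 15.5·11 = -170.2500; (r_i+r_j)·cross = 16·-170.2500 = -2724.0000
edge 1: (15.5,0.5)→(14,25)  cross = 15.5·25 − 14·0.5 = 380.5000; (r_i+r_j)·cross = 29.5·380.5000 = 11224.7500
edge 2: (14,25)→(13.5,27)  cross = 14·27 − 13.5·25 = 40.5000; (r_i+r_j)·cross = 27.5·40.5000 = 1113.7500
edge 3: (13.5,27)→(9.5,32)  cross = 13.5·32 − 9.5·27 = 175.5000; (r_i+r_j)·cross = 23·175.5000 = 4036.5000
edge 4: (9.5,32)→(0.5,11)  cross = 9.5·11 − 0.5·32 = 88.5000; (r_i+r_j)·cross = 10·88.5000 = 885.0000
Σcross = 514.7500 → A = |Σcross|/2 = 257.3750 mm²
Σ(r_i+r_j)·cross = 14536.0000 → first moment M = |Σ|/6 = 2422.6667
R_c = M/A = 2422.6667/257.3750 = 9.4130 mm
θ = 347° = 6.056293 rad
V = θ·R_c·A = 6.056293·9.4130·257.3750 = 14672.378 mm³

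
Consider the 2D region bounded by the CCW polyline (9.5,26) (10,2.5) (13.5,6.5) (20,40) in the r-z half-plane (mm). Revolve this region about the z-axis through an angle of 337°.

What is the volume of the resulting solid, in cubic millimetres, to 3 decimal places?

Profile (r,z), 4 vertices: (9.5,26) (10,2.5) (13.5,6.5) (20,40)
edge 0: (9.5,26)→(10,2.5)  cross = 9.5·2.5 − 10·26 = -236.2500; (r_i+r_j)·cross = 19.5·-236.2500 = -4606.8750
edge 1: (10,2.5)→(13.5,6.5)  cross = 10·6.5 − 13.5·2.5 = 31.2500; (r_i+r_j)·cross = 23.5·31.2500 = 734.3750
edge 2: (13.5,6.5)→(20,40)  cross = 13.5·40 − 20·6.5 = 410.0000; (r_i+r_j)·cross = 33.5·410.0000 = 13735.0000
edge 3: (20,40)→(9.5,26)  cross = 20·26 − 9.5·40 = 140.0000; (r_i+r_j)·cross = 29.5·140.0000 = 4130.0000
Σcross = 345.0000 → A = |Σcross|/2 = 172.5000 mm²
Σ(r_i+r_j)·cross = 13992.5000 → first moment M = |Σ|/6 = 2332.0833
R_c = M/A = 2332.0833/172.5000 = 13.5193 mm
θ = 337° = 5.881760 rad
V = θ·R_c·A = 5.881760·13.5193·172.5000 = 13716.753 mm³

Volume = 13716.753 mm³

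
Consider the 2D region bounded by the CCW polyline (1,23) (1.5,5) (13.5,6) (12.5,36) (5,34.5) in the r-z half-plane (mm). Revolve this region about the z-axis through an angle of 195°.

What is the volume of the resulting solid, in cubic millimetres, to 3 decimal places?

Volume = 8289.883 mm³

Profile (r,z), 5 vertices: (1,23) (1.5,5) (13.5,6) (12.5,36) (5,34.5)
edge 0: (1,23)→(1.5,5)  cross = 1·5 − 1.5·23 = -29.5000; (r_i+r_j)·cross = 2.5·-29.5000 = -73.7500
edge 1: (1.5,5)→(13.5,6)  cross = 1.5·6 − 13.5·5 = -58.5000; (r_i+r_j)·cross = 15·-58.5000 = -877.5000
edge 2: (13.5,6)→(12.5,36)  cross = 13.5·36 − 12.5·6 = 411.0000; (r_i+r_j)·cross = 26·411.0000 = 10686.0000
edge 3: (12.5,36)→(5,34.5)  cross = 12.5·34.5 − 5·36 = 251.2500; (r_i+r_j)·cross = 17.5·251.2500 = 4396.8750
edge 4: (5,34.5)→(1,23)  cross = 5·23 − 1·34.5 = 80.5000; (r_i+r_j)·cross = 6·80.5000 = 483.0000
Σcross = 654.7500 → A = |Σcross|/2 = 327.3750 mm²
Σ(r_i+r_j)·cross = 14614.6250 → first moment M = |Σ|/6 = 2435.7708
R_c = M/A = 2435.7708/327.3750 = 7.4403 mm
θ = 195° = 3.403392 rad
V = θ·R_c·A = 3.403392·7.4403·327.3750 = 8289.883 mm³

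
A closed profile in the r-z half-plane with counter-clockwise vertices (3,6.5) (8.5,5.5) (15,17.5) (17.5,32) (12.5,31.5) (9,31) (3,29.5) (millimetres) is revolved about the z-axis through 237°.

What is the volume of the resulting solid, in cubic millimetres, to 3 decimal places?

Volume = 10470.425 mm³

Profile (r,z), 7 vertices: (3,6.5) (8.5,5.5) (15,17.5) (17.5,32) (12.5,31.5) (9,31) (3,29.5)
edge 0: (3,6.5)→(8.5,5.5)  cross = 3·5.5 − 8.5·6.5 = -38.7500; (r_i+r_j)·cross = 11.5·-38.7500 = -445.6250
edge 1: (8.5,5.5)→(15,17.5)  cross = 8.5·17.5 − 15·5.5 = 66.2500; (r_i+r_j)·cross = 23.5·66.2500 = 1556.8750
edge 2: (15,17.5)→(17.5,32)  cross = 15·32 − 17.5·17.5 = 173.7500; (r_i+r_j)·cross = 32.5·173.7500 = 5646.8750
edge 3: (17.5,32)→(12.5,31.5)  cross = 17.5·31.5 − 12.5·32 = 151.2500; (r_i+r_j)·cross = 30·151.2500 = 4537.5000
edge 4: (12.5,31.5)→(9,31)  cross = 12.5·31 − 9·31.5 = 104.0000; (r_i+r_j)·cross = 21.5·104.0000 = 2236.0000
edge 5: (9,31)→(3,29.5)  cross = 9·29.5 − 3·31 = 172.5000; (r_i+r_j)·cross = 12·172.5000 = 2070.0000
edge 6: (3,29.5)→(3,6.5)  cross = 3·6.5 − 3·29.5 = -69.0000; (r_i+r_j)·cross = 6·-69.0000 = -414.0000
Σcross = 560.0000 → A = |Σcross|/2 = 280.0000 mm²
Σ(r_i+r_j)·cross = 15187.6250 → first moment M = |Σ|/6 = 2531.2708
R_c = M/A = 2531.2708/280.0000 = 9.0403 mm
θ = 237° = 4.136430 rad
V = θ·R_c·A = 4.136430·9.0403·280.0000 = 10470.425 mm³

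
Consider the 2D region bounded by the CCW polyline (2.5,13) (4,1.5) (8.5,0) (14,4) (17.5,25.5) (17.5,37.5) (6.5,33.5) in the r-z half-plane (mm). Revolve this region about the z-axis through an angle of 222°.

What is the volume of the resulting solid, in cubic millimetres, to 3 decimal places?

Volume = 16085.692 mm³

Profile (r,z), 7 vertices: (2.5,13) (4,1.5) (8.5,0) (14,4) (17.5,25.5) (17.5,37.5) (6.5,33.5)
edge 0: (2.5,13)→(4,1.5)  cross = 2.5·1.5 − 4·13 = -48.2500; (r_i+r_j)·cross = 6.5·-48.2500 = -313.6250
edge 1: (4,1.5)→(8.5,0)  cross = 4·0 − 8.5·1.5 = -12.7500; (r_i+r_j)·cross = 12.5·-12.7500 = -159.3750
edge 2: (8.5,0)→(14,4)  cross = 8.5·4 − 14·0 = 34.0000; (r_i+r_j)·cross = 22.5·34.0000 = 765.0000
edge 3: (14,4)→(17.5,25.5)  cross = 14·25.5 − 17.5·4 = 287.0000; (r_i+r_j)·cross = 31.5·287.0000 = 9040.5000
edge 4: (17.5,25.5)→(17.5,37.5)  cross = 17.5·37.5 − 17.5·25.5 = 210.0000; (r_i+r_j)·cross = 35·210.0000 = 7350.0000
edge 5: (17.5,37.5)→(6.5,33.5)  cross = 17.5·33.5 − 6.5·37.5 = 342.5000; (r_i+r_j)·cross = 24·342.5000 = 8220.0000
edge 6: (6.5,33.5)→(2.5,13)  cross = 6.5·13 − 2.5·33.5 = 0.7500; (r_i+r_j)·cross = 9·0.7500 = 6.7500
Σcross = 813.2500 → A = |Σcross|/2 = 406.6250 mm²
Σ(r_i+r_j)·cross = 24909.2500 → first moment M = |Σ|/6 = 4151.5417
R_c = M/A = 4151.5417/406.6250 = 10.2098 mm
θ = 222° = 3.874631 rad
V = θ·R_c·A = 3.874631·10.2098·406.6250 = 16085.692 mm³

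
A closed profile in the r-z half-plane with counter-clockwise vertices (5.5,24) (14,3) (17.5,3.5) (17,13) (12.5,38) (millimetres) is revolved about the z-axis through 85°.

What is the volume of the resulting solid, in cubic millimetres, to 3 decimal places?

Volume = 3797.033 mm³

Profile (r,z), 5 vertices: (5.5,24) (14,3) (17.5,3.5) (17,13) (12.5,38)
edge 0: (5.5,24)→(14,3)  cross = 5.5·3 − 14·24 = -319.5000; (r_i+r_j)·cross = 19.5·-319.5000 = -6230.2500
edge 1: (14,3)→(17.5,3.5)  cross = 14·3.5 − 17.5·3 = -3.5000; (r_i+r_j)·cross = 31.5·-3.5000 = -110.2500
edge 2: (17.5,3.5)→(17,13)  cross = 17.5·13 − 17·3.5 = 168.0000; (r_i+r_j)·cross = 34.5·168.0000 = 5796.0000
edge 3: (17,13)→(12.5,38)  cross = 17·38 − 12.5·13 = 483.5000; (r_i+r_j)·cross = 29.5·483.5000 = 14263.2500
edge 4: (12.5,38)→(5.5,24)  cross = 12.5·24 − 5.5·38 = 91.0000; (r_i+r_j)·cross = 18·91.0000 = 1638.0000
Σcross = 419.5000 → A = |Σcross|/2 = 209.7500 mm²
Σ(r_i+r_j)·cross = 15356.7500 → first moment M = |Σ|/6 = 2559.4583
R_c = M/A = 2559.4583/209.7500 = 12.2024 mm
θ = 85° = 1.483530 rad
V = θ·R_c·A = 1.483530·12.2024·209.7500 = 3797.033 mm³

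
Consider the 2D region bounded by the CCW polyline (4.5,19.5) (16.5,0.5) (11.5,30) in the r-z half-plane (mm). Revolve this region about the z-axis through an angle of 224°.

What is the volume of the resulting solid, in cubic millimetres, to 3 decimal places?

Profile (r,z), 3 vertices: (4.5,19.5) (16.5,0.5) (11.5,30)
edge 0: (4.5,19.5)→(16.5,0.5)  cross = 4.5·0.5 − 16.5·19.5 = -319.5000; (r_i+r_j)·cross = 21·-319.5000 = -6709.5000
edge 1: (16.5,0.5)→(11.5,30)  cross = 16.5·30 − 11.5·0.5 = 489.2500; (r_i+r_j)·cross = 28·489.2500 = 13699.0000
edge 2: (11.5,30)→(4.5,19.5)  cross = 11.5·19.5 − 4.5·30 = 89.2500; (r_i+r_j)·cross = 16·89.2500 = 1428.0000
Σcross = 259.0000 → A = |Σcross|/2 = 129.5000 mm²
Σ(r_i+r_j)·cross = 8417.5000 → first moment M = |Σ|/6 = 1402.9167
R_c = M/A = 1402.9167/129.5000 = 10.8333 mm
θ = 224° = 3.909538 rad
V = θ·R_c·A = 3.909538·10.8333·129.5000 = 5484.755 mm³

Volume = 5484.755 mm³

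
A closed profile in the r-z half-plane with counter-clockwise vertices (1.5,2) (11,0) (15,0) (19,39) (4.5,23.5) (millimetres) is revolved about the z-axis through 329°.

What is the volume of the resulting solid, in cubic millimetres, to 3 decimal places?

Profile (r,z), 5 vertices: (1.5,2) (11,0) (15,0) (19,39) (4.5,23.5)
edge 0: (1.5,2)→(11,0)  cross = 1.5·0 − 11·2 = -22.0000; (r_i+r_j)·cross = 12.5·-22.0000 = -275.0000
edge 1: (11,0)→(15,0)  cross = 11·0 − 15·0 = 0.0000; (r_i+r_j)·cross = 26·0.0000 = 0.0000
edge 2: (15,0)→(19,39)  cross = 15·39 − 19·0 = 585.0000; (r_i+r_j)·cross = 34·585.0000 = 19890.0000
edge 3: (19,39)→(4.5,23.5)  cross = 19·23.5 − 4.5·39 = 271.0000; (r_i+r_j)·cross = 23.5·271.0000 = 6368.5000
edge 4: (4.5,23.5)→(1.5,2)  cross = 4.5·2 − 1.5·23.5 = -26.2500; (r_i+r_j)·cross = 6·-26.2500 = -157.5000
Σcross = 807.7500 → A = |Σcross|/2 = 403.8750 mm²
Σ(r_i+r_j)·cross = 25826.0000 → first moment M = |Σ|/6 = 4304.3333
R_c = M/A = 4304.3333/403.8750 = 10.6576 mm
θ = 329° = 5.742133 rad
V = θ·R_c·A = 5.742133·10.6576·403.8750 = 24716.056 mm³

Volume = 24716.056 mm³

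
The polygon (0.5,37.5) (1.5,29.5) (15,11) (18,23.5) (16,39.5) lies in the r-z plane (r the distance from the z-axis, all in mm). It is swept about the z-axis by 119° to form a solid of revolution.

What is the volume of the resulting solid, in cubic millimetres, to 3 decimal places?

Volume = 6559.891 mm³

Profile (r,z), 5 vertices: (0.5,37.5) (1.5,29.5) (15,11) (18,23.5) (16,39.5)
edge 0: (0.5,37.5)→(1.5,29.5)  cross = 0.5·29.5 − 1.5·37.5 = -41.5000; (r_i+r_j)·cross = 2·-41.5000 = -83.0000
edge 1: (1.5,29.5)→(15,11)  cross = 1.5·11 − 15·29.5 = -426.0000; (r_i+r_j)·cross = 16.5·-426.0000 = -7029.0000
edge 2: (15,11)→(18,23.5)  cross = 15·23.5 − 18·11 = 154.5000; (r_i+r_j)·cross = 33·154.5000 = 5098.5000
edge 3: (18,23.5)→(16,39.5)  cross = 18·39.5 − 16·23.5 = 335.0000; (r_i+r_j)·cross = 34·335.0000 = 11390.0000
edge 4: (16,39.5)→(0.5,37.5)  cross = 16·37.5 − 0.5·39.5 = 580.2500; (r_i+r_j)·cross = 16.5·580.2500 = 9574.1250
Σcross = 602.2500 → A = |Σcross|/2 = 301.1250 mm²
Σ(r_i+r_j)·cross = 18950.6250 → first moment M = |Σ|/6 = 3158.4375
R_c = M/A = 3158.4375/301.1250 = 10.4888 mm
θ = 119° = 2.076942 rad
V = θ·R_c·A = 2.076942·10.4888·301.1250 = 6559.891 mm³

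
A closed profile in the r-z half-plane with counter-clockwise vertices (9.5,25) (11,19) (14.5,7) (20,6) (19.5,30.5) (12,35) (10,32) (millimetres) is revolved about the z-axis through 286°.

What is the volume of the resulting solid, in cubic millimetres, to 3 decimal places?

Volume = 16897.331 mm³

Profile (r,z), 7 vertices: (9.5,25) (11,19) (14.5,7) (20,6) (19.5,30.5) (12,35) (10,32)
edge 0: (9.5,25)→(11,19)  cross = 9.5·19 − 11·25 = -94.5000; (r_i+r_j)·cross = 20.5·-94.5000 = -1937.2500
edge 1: (11,19)→(14.5,7)  cross = 11·7 − 14.5·19 = -198.5000; (r_i+r_j)·cross = 25.5·-198.5000 = -5061.7500
edge 2: (14.5,7)→(20,6)  cross = 14.5·6 − 20·7 = -53.0000; (r_i+r_j)·cross = 34.5·-53.0000 = -1828.5000
edge 3: (20,6)→(19.5,30.5)  cross = 20·30.5 − 19.5·6 = 493.0000; (r_i+r_j)·cross = 39.5·493.0000 = 19473.5000
edge 4: (19.5,30.5)→(12,35)  cross = 19.5·35 − 12·30.5 = 316.5000; (r_i+r_j)·cross = 31.5·316.5000 = 9969.7500
edge 5: (12,35)→(10,32)  cross = 12·32 − 10·35 = 34.0000; (r_i+r_j)·cross = 22·34.0000 = 748.0000
edge 6: (10,32)→(9.5,25)  cross = 10·25 − 9.5·32 = -54.0000; (r_i+r_j)·cross = 19.5·-54.0000 = -1053.0000
Σcross = 443.5000 → A = |Σcross|/2 = 221.7500 mm²
Σ(r_i+r_j)·cross = 20310.7500 → first moment M = |Σ|/6 = 3385.1250
R_c = M/A = 3385.1250/221.7500 = 15.2655 mm
θ = 286° = 4.991642 rad
V = θ·R_c·A = 4.991642·15.2655·221.7500 = 16897.331 mm³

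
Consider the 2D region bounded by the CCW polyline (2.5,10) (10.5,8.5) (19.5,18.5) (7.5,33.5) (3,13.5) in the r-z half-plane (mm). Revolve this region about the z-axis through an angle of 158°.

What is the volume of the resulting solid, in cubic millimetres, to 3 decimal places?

Profile (r,z), 5 vertices: (2.5,10) (10.5,8.5) (19.5,18.5) (7.5,33.5) (3,13.5)
edge 0: (2.5,10)→(10.5,8.5)  cross = 2.5·8.5 − 10.5·10 = -83.7500; (r_i+r_j)·cross = 13·-83.7500 = -1088.7500
edge 1: (10.5,8.5)→(19.5,18.5)  cross = 10.5·18.5 − 19.5·8.5 = 28.5000; (r_i+r_j)·cross = 30·28.5000 = 855.0000
edge 2: (19.5,18.5)→(7.5,33.5)  cross = 19.5·33.5 − 7.5·18.5 = 514.5000; (r_i+r_j)·cross = 27·514.5000 = 13891.5000
edge 3: (7.5,33.5)→(3,13.5)  cross = 7.5·13.5 − 3·33.5 = 0.7500; (r_i+r_j)·cross = 10.5·0.7500 = 7.8750
edge 4: (3,13.5)→(2.5,10)  cross = 3·10 − 2.5·13.5 = -3.7500; (r_i+r_j)·cross = 5.5·-3.7500 = -20.6250
Σcross = 456.2500 → A = |Σcross|/2 = 228.1250 mm²
Σ(r_i+r_j)·cross = 13645.0000 → first moment M = |Σ|/6 = 2274.1667
R_c = M/A = 2274.1667/228.1250 = 9.9689 mm
θ = 158° = 2.757620 rad
V = θ·R_c·A = 2.757620·9.9689·228.1250 = 6271.288 mm³

Volume = 6271.288 mm³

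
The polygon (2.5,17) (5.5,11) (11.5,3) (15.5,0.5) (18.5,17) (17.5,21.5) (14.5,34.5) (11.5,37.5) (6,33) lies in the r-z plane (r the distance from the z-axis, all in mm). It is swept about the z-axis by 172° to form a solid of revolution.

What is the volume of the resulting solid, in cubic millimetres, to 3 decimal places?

Profile (r,z), 9 vertices: (2.5,17) (5.5,11) (11.5,3) (15.5,0.5) (18.5,17) (17.5,21.5) (14.5,34.5) (11.5,37.5) (6,33)
edge 0: (2.5,17)→(5.5,11)  cross = 2.5·11 − 5.5·17 = -66.0000; (r_i+r_j)·cross = 8·-66.0000 = -528.0000
edge 1: (5.5,11)→(11.5,3)  cross = 5.5·3 − 11.5·11 = -110.0000; (r_i+r_j)·cross = 17·-110.0000 = -1870.0000
edge 2: (11.5,3)→(15.5,0.5)  cross = 11.5·0.5 − 15.5·3 = -40.7500; (r_i+r_j)·cross = 27·-40.7500 = -1100.2500
edge 3: (15.5,0.5)→(18.5,17)  cross = 15.5·17 − 18.5·0.5 = 254.2500; (r_i+r_j)·cross = 34·254.2500 = 8644.5000
edge 4: (18.5,17)→(17.5,21.5)  cross = 18.5·21.5 − 17.5·17 = 100.2500; (r_i+r_j)·cross = 36·100.2500 = 3609.0000
edge 5: (17.5,21.5)→(14.5,34.5)  cross = 17.5·34.5 − 14.5·21.5 = 292.0000; (r_i+r_j)·cross = 32·292.0000 = 9344.0000
edge 6: (14.5,34.5)→(11.5,37.5)  cross = 14.5·37.5 − 11.5·34.5 = 147.0000; (r_i+r_j)·cross = 26·147.0000 = 3822.0000
edge 7: (11.5,37.5)→(6,33)  cross = 11.5·33 − 6·37.5 = 154.5000; (r_i+r_j)·cross = 17.5·154.5000 = 2703.7500
edge 8: (6,33)→(2.5,17)  cross = 6·17 − 2.5·33 = 19.5000; (r_i+r_j)·cross = 8.5·19.5000 = 165.7500
Σcross = 750.7500 → A = |Σcross|/2 = 375.3750 mm²
Σ(r_i+r_j)·cross = 24790.7500 → first moment M = |Σ|/6 = 4131.7917
R_c = M/A = 4131.7917/375.3750 = 11.0071 mm
θ = 172° = 3.001966 rad
V = θ·R_c·A = 3.001966·11.0071·375.3750 = 12403.499 mm³

Volume = 12403.499 mm³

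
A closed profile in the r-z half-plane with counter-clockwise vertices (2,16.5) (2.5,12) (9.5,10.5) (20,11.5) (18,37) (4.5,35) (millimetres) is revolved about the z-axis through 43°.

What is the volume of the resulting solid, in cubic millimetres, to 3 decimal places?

Profile (r,z), 6 vertices: (2,16.5) (2.5,12) (9.5,10.5) (20,11.5) (18,37) (4.5,35)
edge 0: (2,16.5)→(2.5,12)  cross = 2·12 − 2.5·16.5 = -17.2500; (r_i+r_j)·cross = 4.5·-17.2500 = -77.6250
edge 1: (2.5,12)→(9.5,10.5)  cross = 2.5·10.5 − 9.5·12 = -87.7500; (r_i+r_j)·cross = 12·-87.7500 = -1053.0000
edge 2: (9.5,10.5)→(20,11.5)  cross = 9.5·11.5 − 20·10.5 = -100.7500; (r_i+r_j)·cross = 29.5·-100.7500 = -2972.1250
edge 3: (20,11.5)→(18,37)  cross = 20·37 − 18·11.5 = 533.0000; (r_i+r_j)·cross = 38·533.0000 = 20254.0000
edge 4: (18,37)→(4.5,35)  cross = 18·35 − 4.5·37 = 463.5000; (r_i+r_j)·cross = 22.5·463.5000 = 10428.7500
edge 5: (4.5,35)→(2,16.5)  cross = 4.5·16.5 − 2·35 = 4.2500; (r_i+r_j)·cross = 6.5·4.2500 = 27.6250
Σcross = 795.0000 → A = |Σcross|/2 = 397.5000 mm²
Σ(r_i+r_j)·cross = 26607.6250 → first moment M = |Σ|/6 = 4434.6042
R_c = M/A = 4434.6042/397.5000 = 11.1562 mm
θ = 43° = 0.750492 rad
V = θ·R_c·A = 0.750492·11.1562·397.5000 = 3328.133 mm³

Volume = 3328.133 mm³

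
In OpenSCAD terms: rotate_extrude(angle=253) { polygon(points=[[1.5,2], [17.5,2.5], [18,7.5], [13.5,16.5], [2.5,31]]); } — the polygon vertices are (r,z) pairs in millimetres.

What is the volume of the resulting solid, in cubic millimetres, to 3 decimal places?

Profile (r,z), 5 vertices: (1.5,2) (17.5,2.5) (18,7.5) (13.5,16.5) (2.5,31)
edge 0: (1.5,2)→(17.5,2.5)  cross = 1.5·2.5 − 17.5·2 = -31.2500; (r_i+r_j)·cross = 19·-31.2500 = -593.7500
edge 1: (17.5,2.5)→(18,7.5)  cross = 17.5·7.5 − 18·2.5 = 86.2500; (r_i+r_j)·cross = 35.5·86.2500 = 3061.8750
edge 2: (18,7.5)→(13.5,16.5)  cross = 18·16.5 − 13.5·7.5 = 195.7500; (r_i+r_j)·cross = 31.5·195.7500 = 6166.1250
edge 3: (13.5,16.5)→(2.5,31)  cross = 13.5·31 − 2.5·16.5 = 377.2500; (r_i+r_j)·cross = 16·377.2500 = 6036.0000
edge 4: (2.5,31)→(1.5,2)  cross = 2.5·2 − 1.5·31 = -41.5000; (r_i+r_j)·cross = 4·-41.5000 = -166.0000
Σcross = 586.5000 → A = |Σcross|/2 = 293.2500 mm²
Σ(r_i+r_j)·cross = 14504.2500 → first moment M = |Σ|/6 = 2417.3750
R_c = M/A = 2417.3750/293.2500 = 8.2434 mm
θ = 253° = 4.415683 rad
V = θ·R_c·A = 4.415683·8.2434·293.2500 = 10674.362 mm³

Volume = 10674.362 mm³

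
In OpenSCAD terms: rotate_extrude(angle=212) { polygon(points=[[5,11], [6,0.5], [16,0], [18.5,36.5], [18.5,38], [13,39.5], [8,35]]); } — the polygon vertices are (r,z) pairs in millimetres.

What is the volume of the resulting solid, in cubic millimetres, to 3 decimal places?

Volume = 18220.439 mm³

Profile (r,z), 7 vertices: (5,11) (6,0.5) (16,0) (18.5,36.5) (18.5,38) (13,39.5) (8,35)
edge 0: (5,11)→(6,0.5)  cross = 5·0.5 − 6·11 = -63.5000; (r_i+r_j)·cross = 11·-63.5000 = -698.5000
edge 1: (6,0.5)→(16,0)  cross = 6·0 − 16·0.5 = -8.0000; (r_i+r_j)·cross = 22·-8.0000 = -176.0000
edge 2: (16,0)→(18.5,36.5)  cross = 16·36.5 − 18.5·0 = 584.0000; (r_i+r_j)·cross = 34.5·584.0000 = 20148.0000
edge 3: (18.5,36.5)→(18.5,38)  cross = 18.5·38 − 18.5·36.5 = 27.7500; (r_i+r_j)·cross = 37·27.7500 = 1026.7500
edge 4: (18.5,38)→(13,39.5)  cross = 18.5·39.5 − 13·38 = 236.7500; (r_i+r_j)·cross = 31.5·236.7500 = 7457.6250
edge 5: (13,39.5)→(8,35)  cross = 13·35 − 8·39.5 = 139.0000; (r_i+r_j)·cross = 21·139.0000 = 2919.0000
edge 6: (8,35)→(5,11)  cross = 8·11 − 5·35 = -87.0000; (r_i+r_j)·cross = 13·-87.0000 = -1131.0000
Σcross = 829.0000 → A = |Σcross|/2 = 414.5000 mm²
Σ(r_i+r_j)·cross = 29545.8750 → first moment M = |Σ|/6 = 4924.3125
R_c = M/A = 4924.3125/414.5000 = 11.8801 mm
θ = 212° = 3.700098 rad
V = θ·R_c·A = 3.700098·11.8801·414.5000 = 18220.439 mm³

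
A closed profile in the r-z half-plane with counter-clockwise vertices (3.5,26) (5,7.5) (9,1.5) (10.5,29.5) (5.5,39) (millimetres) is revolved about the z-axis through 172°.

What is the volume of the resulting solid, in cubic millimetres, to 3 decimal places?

Profile (r,z), 5 vertices: (3.5,26) (5,7.5) (9,1.5) (10.5,29.5) (5.5,39)
edge 0: (3.5,26)→(5,7.5)  cross = 3.5·7.5 − 5·26 = -103.7500; (r_i+r_j)·cross = 8.5·-103.7500 = -881.8750
edge 1: (5,7.5)→(9,1.5)  cross = 5·1.5 − 9·7.5 = -60.0000; (r_i+r_j)·cross = 14·-60.0000 = -840.0000
edge 2: (9,1.5)→(10.5,29.5)  cross = 9·29.5 − 10.5·1.5 = 249.7500; (r_i+r_j)·cross = 19.5·249.7500 = 4870.1250
edge 3: (10.5,29.5)→(5.5,39)  cross = 10.5·39 − 5.5·29.5 = 247.2500; (r_i+r_j)·cross = 16·247.2500 = 3956.0000
edge 4: (5.5,39)→(3.5,26)  cross = 5.5·26 − 3.5·39 = 6.5000; (r_i+r_j)·cross = 9·6.5000 = 58.5000
Σcross = 339.7500 → A = |Σcross|/2 = 169.8750 mm²
Σ(r_i+r_j)·cross = 7162.7500 → first moment M = |Σ|/6 = 1193.7917
R_c = M/A = 1193.7917/169.8750 = 7.0275 mm
θ = 172° = 3.001966 rad
V = θ·R_c·A = 3.001966·7.0275·169.8750 = 3583.722 mm³

Volume = 3583.722 mm³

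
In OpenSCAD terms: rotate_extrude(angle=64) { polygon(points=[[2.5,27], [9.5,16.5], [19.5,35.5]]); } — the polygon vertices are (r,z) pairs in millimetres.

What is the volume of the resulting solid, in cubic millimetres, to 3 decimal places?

Profile (r,z), 3 vertices: (2.5,27) (9.5,16.5) (19.5,35.5)
edge 0: (2.5,27)→(9.5,16.5)  cross = 2.5·16.5 − 9.5·27 = -215.2500; (r_i+r_j)·cross = 12·-215.2500 = -2583.0000
edge 1: (9.5,16.5)→(19.5,35.5)  cross = 9.5·35.5 − 19.5·16.5 = 15.5000; (r_i+r_j)·cross = 29·15.5000 = 449.5000
edge 2: (19.5,35.5)→(2.5,27)  cross = 19.5·27 − 2.5·35.5 = 437.7500; (r_i+r_j)·cross = 22·437.7500 = 9630.5000
Σcross = 238.0000 → A = |Σcross|/2 = 119.0000 mm²
Σ(r_i+r_j)·cross = 7497.0000 → first moment M = |Σ|/6 = 1249.5000
R_c = M/A = 1249.5000/119.0000 = 10.5000 mm
θ = 64° = 1.117011 rad
V = θ·R_c·A = 1.117011·10.5000·119.0000 = 1395.705 mm³

Volume = 1395.705 mm³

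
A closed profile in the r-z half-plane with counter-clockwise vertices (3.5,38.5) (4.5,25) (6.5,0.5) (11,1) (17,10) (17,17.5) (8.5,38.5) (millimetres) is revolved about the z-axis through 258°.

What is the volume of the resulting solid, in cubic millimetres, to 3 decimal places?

Volume = 14795.472 mm³

Profile (r,z), 7 vertices: (3.5,38.5) (4.5,25) (6.5,0.5) (11,1) (17,10) (17,17.5) (8.5,38.5)
edge 0: (3.5,38.5)→(4.5,25)  cross = 3.5·25 − 4.5·38.5 = -85.7500; (r_i+r_j)·cross = 8·-85.7500 = -686.0000
edge 1: (4.5,25)→(6.5,0.5)  cross = 4.5·0.5 − 6.5·25 = -160.2500; (r_i+r_j)·cross = 11·-160.2500 = -1762.7500
edge 2: (6.5,0.5)→(11,1)  cross = 6.5·1 − 11·0.5 = 1.0000; (r_i+r_j)·cross = 17.5·1.0000 = 17.5000
edge 3: (11,1)→(17,10)  cross = 11·10 − 17·1 = 93.0000; (r_i+r_j)·cross = 28·93.0000 = 2604.0000
edge 4: (17,10)→(17,17.5)  cross = 17·17.5 − 17·10 = 127.5000; (r_i+r_j)·cross = 34·127.5000 = 4335.0000
edge 5: (17,17.5)→(8.5,38.5)  cross = 17·38.5 − 8.5·17.5 = 505.7500; (r_i+r_j)·cross = 25.5·505.7500 = 12896.6250
edge 6: (8.5,38.5)→(3.5,38.5)  cross = 8.5·38.5 − 3.5·38.5 = 192.5000; (r_i+r_j)·cross = 12·192.5000 = 2310.0000
Σcross = 673.7500 → A = |Σcross|/2 = 336.8750 mm²
Σ(r_i+r_j)·cross = 19714.3750 → first moment M = |Σ|/6 = 3285.7292
R_c = M/A = 3285.7292/336.8750 = 9.7536 mm
θ = 258° = 4.502949 rad
V = θ·R_c·A = 4.502949·9.7536·336.8750 = 14795.472 mm³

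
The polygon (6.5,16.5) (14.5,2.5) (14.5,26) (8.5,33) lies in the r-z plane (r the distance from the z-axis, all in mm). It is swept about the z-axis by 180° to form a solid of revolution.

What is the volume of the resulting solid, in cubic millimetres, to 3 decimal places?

Volume = 5239.915 mm³

Profile (r,z), 4 vertices: (6.5,16.5) (14.5,2.5) (14.5,26) (8.5,33)
edge 0: (6.5,16.5)→(14.5,2.5)  cross = 6.5·2.5 − 14.5·16.5 = -223.0000; (r_i+r_j)·cross = 21·-223.0000 = -4683.0000
edge 1: (14.5,2.5)→(14.5,26)  cross = 14.5·26 − 14.5·2.5 = 340.7500; (r_i+r_j)·cross = 29·340.7500 = 9881.7500
edge 2: (14.5,26)→(8.5,33)  cross = 14.5·33 − 8.5·26 = 257.5000; (r_i+r_j)·cross = 23·257.5000 = 5922.5000
edge 3: (8.5,33)→(6.5,16.5)  cross = 8.5·16.5 − 6.5·33 = -74.2500; (r_i+r_j)·cross = 15·-74.2500 = -1113.7500
Σcross = 301.0000 → A = |Σcross|/2 = 150.5000 mm²
Σ(r_i+r_j)·cross = 10007.5000 → first moment M = |Σ|/6 = 1667.9167
R_c = M/A = 1667.9167/150.5000 = 11.0825 mm
θ = 180° = 3.141593 rad
V = θ·R_c·A = 3.141593·11.0825·150.5000 = 5239.915 mm³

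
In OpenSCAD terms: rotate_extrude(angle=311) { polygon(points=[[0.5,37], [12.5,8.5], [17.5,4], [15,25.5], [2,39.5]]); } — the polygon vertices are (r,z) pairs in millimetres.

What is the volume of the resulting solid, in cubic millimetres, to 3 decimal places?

Profile (r,z), 5 vertices: (0.5,37) (12.5,8.5) (17.5,4) (15,25.5) (2,39.5)
edge 0: (0.5,37)→(12.5,8.5)  cross = 0.5·8.5 − 12.5·37 = -458.2500; (r_i+r_j)·cross = 13·-458.2500 = -5957.2500
edge 1: (12.5,8.5)→(17.5,4)  cross = 12.5·4 − 17.5·8.5 = -98.7500; (r_i+r_j)·cross = 30·-98.7500 = -2962.5000
edge 2: (17.5,4)→(15,25.5)  cross = 17.5·25.5 − 15·4 = 386.2500; (r_i+r_j)·cross = 32.5·386.2500 = 12553.1250
edge 3: (15,25.5)→(2,39.5)  cross = 15·39.5 − 2·25.5 = 541.5000; (r_i+r_j)·cross = 17·541.5000 = 9205.5000
edge 4: (2,39.5)→(0.5,37)  cross = 2·37 − 0.5·39.5 = 54.2500; (r_i+r_j)·cross = 2.5·54.2500 = 135.6250
Σcross = 425.0000 → A = |Σcross|/2 = 212.5000 mm²
Σ(r_i+r_j)·cross = 12974.5000 → first moment M = |Σ|/6 = 2162.4167
R_c = M/A = 2162.4167/212.5000 = 10.1761 mm
θ = 311° = 5.427974 rad
V = θ·R_c·A = 5.427974·10.1761·212.5000 = 11737.541 mm³

Volume = 11737.541 mm³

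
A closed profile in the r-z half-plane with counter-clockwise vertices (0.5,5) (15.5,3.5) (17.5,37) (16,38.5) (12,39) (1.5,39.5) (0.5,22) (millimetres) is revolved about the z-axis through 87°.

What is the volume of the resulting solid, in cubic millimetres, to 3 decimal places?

Profile (r,z), 7 vertices: (0.5,5) (15.5,3.5) (17.5,37) (16,38.5) (12,39) (1.5,39.5) (0.5,22)
edge 0: (0.5,5)→(15.5,3.5)  cross = 0.5·3.5 − 15.5·5 = -75.7500; (r_i+r_j)·cross = 16·-75.7500 = -1212.0000
edge 1: (15.5,3.5)→(17.5,37)  cross = 15.5·37 − 17.5·3.5 = 512.2500; (r_i+r_j)·cross = 33·512.2500 = 16904.2500
edge 2: (17.5,37)→(16,38.5)  cross = 17.5·38.5 − 16·37 = 81.7500; (r_i+r_j)·cross = 33.5·81.7500 = 2738.6250
edge 3: (16,38.5)→(12,39)  cross = 16·39 − 12·38.5 = 162.0000; (r_i+r_j)·cross = 28·162.0000 = 4536.0000
edge 4: (12,39)→(1.5,39.5)  cross = 12·39.5 − 1.5·39 = 415.5000; (r_i+r_j)·cross = 13.5·415.5000 = 5609.2500
edge 5: (1.5,39.5)→(0.5,22)  cross = 1.5·22 − 0.5·39.5 = 13.2500; (r_i+r_j)·cross = 2·13.2500 = 26.5000
edge 6: (0.5,22)→(0.5,5)  cross = 0.5·5 − 0.5·22 = -8.5000; (r_i+r_j)·cross = 1·-8.5000 = -8.5000
Σcross = 1100.5000 → A = |Σcross|/2 = 550.2500 mm²
Σ(r_i+r_j)·cross = 28594.1250 → first moment M = |Σ|/6 = 4765.6875
R_c = M/A = 4765.6875/550.2500 = 8.6609 mm
θ = 87° = 1.518436 rad
V = θ·R_c·A = 1.518436·8.6609·550.2500 = 7236.394 mm³

Volume = 7236.394 mm³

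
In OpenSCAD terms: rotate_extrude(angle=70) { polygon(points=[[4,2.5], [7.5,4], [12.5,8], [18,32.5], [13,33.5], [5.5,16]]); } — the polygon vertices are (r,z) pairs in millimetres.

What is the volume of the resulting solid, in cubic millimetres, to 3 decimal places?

Volume = 2794.607 mm³

Profile (r,z), 6 vertices: (4,2.5) (7.5,4) (12.5,8) (18,32.5) (13,33.5) (5.5,16)
edge 0: (4,2.5)→(7.5,4)  cross = 4·4 − 7.5·2.5 = -2.7500; (r_i+r_j)·cross = 11.5·-2.7500 = -31.6250
edge 1: (7.5,4)→(12.5,8)  cross = 7.5·8 − 12.5·4 = 10.0000; (r_i+r_j)·cross = 20·10.0000 = 200.0000
edge 2: (12.5,8)→(18,32.5)  cross = 12.5·32.5 − 18·8 = 262.2500; (r_i+r_j)·cross = 30.5·262.2500 = 7998.6250
edge 3: (18,32.5)→(13,33.5)  cross = 18·33.5 − 13·32.5 = 180.5000; (r_i+r_j)·cross = 31·180.5000 = 5595.5000
edge 4: (13,33.5)→(5.5,16)  cross = 13·16 − 5.5·33.5 = 23.7500; (r_i+r_j)·cross = 18.5·23.7500 = 439.3750
edge 5: (5.5,16)→(4,2.5)  cross = 5.5·2.5 − 4·16 = -50.2500; (r_i+r_j)·cross = 9.5·-50.2500 = -477.3750
Σcross = 423.5000 → A = |Σcross|/2 = 211.7500 mm²
Σ(r_i+r_j)·cross = 13724.5000 → first moment M = |Σ|/6 = 2287.4167
R_c = M/A = 2287.4167/211.7500 = 10.8024 mm
θ = 70° = 1.221730 rad
V = θ·R_c·A = 1.221730·10.8024·211.7500 = 2794.607 mm³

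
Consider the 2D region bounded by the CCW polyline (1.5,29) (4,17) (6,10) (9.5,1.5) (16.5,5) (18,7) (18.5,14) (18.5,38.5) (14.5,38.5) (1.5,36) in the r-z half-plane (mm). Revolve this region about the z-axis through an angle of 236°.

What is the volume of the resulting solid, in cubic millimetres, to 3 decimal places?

Profile (r,z), 10 vertices: (1.5,29) (4,17) (6,10) (9.5,1.5) (16.5,5) (18,7) (18.5,14) (18.5,38.5) (14.5,38.5) (1.5,36)
edge 0: (1.5,29)→(4,17)  cross = 1.5·17 − 4·29 = -90.5000; (r_i+r_j)·cross = 5.5·-90.5000 = -497.7500
edge 1: (4,17)→(6,10)  cross = 4·10 − 6·17 = -62.0000; (r_i+r_j)·cross = 10·-62.0000 = -620.0000
edge 2: (6,10)→(9.5,1.5)  cross = 6·1.5 − 9.5·10 = -86.0000; (r_i+r_j)·cross = 15.5·-86.0000 = -1333.0000
edge 3: (9.5,1.5)→(16.5,5)  cross = 9.5·5 − 16.5·1.5 = 22.7500; (r_i+r_j)·cross = 26·22.7500 = 591.5000
edge 4: (16.5,5)→(18,7)  cross = 16.5·7 − 18·5 = 25.5000; (r_i+r_j)·cross = 34.5·25.5000 = 879.7500
edge 5: (18,7)→(18.5,14)  cross = 18·14 − 18.5·7 = 122.5000; (r_i+r_j)·cross = 36.5·122.5000 = 4471.2500
edge 6: (18.5,14)→(18.5,38.5)  cross = 18.5·38.5 − 18.5·14 = 453.2500; (r_i+r_j)·cross = 37·453.2500 = 16770.2500
edge 7: (18.5,38.5)→(14.5,38.5)  cross = 18.5·38.5 − 14.5·38.5 = 154.0000; (r_i+r_j)·cross = 33·154.0000 = 5082.0000
edge 8: (14.5,38.5)→(1.5,36)  cross = 14.5·36 − 1.5·38.5 = 464.2500; (r_i+r_j)·cross = 16·464.2500 = 7428.0000
edge 9: (1.5,36)→(1.5,29)  cross = 1.5·29 − 1.5·36 = -10.5000; (r_i+r_j)·cross = 3·-10.5000 = -31.5000
Σcross = 993.2500 → A = |Σcross|/2 = 496.6250 mm²
Σ(r_i+r_j)·cross = 32740.5000 → first moment M = |Σ|/6 = 5456.7500
R_c = M/A = 5456.7500/496.6250 = 10.9877 mm
θ = 236° = 4.118977 rad
V = θ·R_c·A = 4.118977·10.9877·496.6250 = 22476.228 mm³

Volume = 22476.228 mm³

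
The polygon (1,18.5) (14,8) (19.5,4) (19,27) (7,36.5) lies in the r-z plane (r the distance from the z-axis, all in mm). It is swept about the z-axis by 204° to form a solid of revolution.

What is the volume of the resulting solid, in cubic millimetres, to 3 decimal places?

Volume = 14295.442 mm³

Profile (r,z), 5 vertices: (1,18.5) (14,8) (19.5,4) (19,27) (7,36.5)
edge 0: (1,18.5)→(14,8)  cross = 1·8 − 14·18.5 = -251.0000; (r_i+r_j)·cross = 15·-251.0000 = -3765.0000
edge 1: (14,8)→(19.5,4)  cross = 14·4 − 19.5·8 = -100.0000; (r_i+r_j)·cross = 33.5·-100.0000 = -3350.0000
edge 2: (19.5,4)→(19,27)  cross = 19.5·27 − 19·4 = 450.5000; (r_i+r_j)·cross = 38.5·450.5000 = 17344.2500
edge 3: (19,27)→(7,36.5)  cross = 19·36.5 − 7·27 = 504.5000; (r_i+r_j)·cross = 26·504.5000 = 13117.0000
edge 4: (7,36.5)→(1,18.5)  cross = 7·18.5 − 1·36.5 = 93.0000; (r_i+r_j)·cross = 8·93.0000 = 744.0000
Σcross = 697.0000 → A = |Σcross|/2 = 348.5000 mm²
Σ(r_i+r_j)·cross = 24090.2500 → first moment M = |Σ|/6 = 4015.0417
R_c = M/A = 4015.0417/348.5000 = 11.5209 mm
θ = 204° = 3.560472 rad
V = θ·R_c·A = 3.560472·11.5209·348.5000 = 14295.442 mm³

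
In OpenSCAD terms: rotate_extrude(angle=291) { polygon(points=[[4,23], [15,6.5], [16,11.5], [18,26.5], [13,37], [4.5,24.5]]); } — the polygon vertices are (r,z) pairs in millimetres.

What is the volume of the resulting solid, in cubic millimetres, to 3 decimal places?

Volume = 13640.043 mm³

Profile (r,z), 6 vertices: (4,23) (15,6.5) (16,11.5) (18,26.5) (13,37) (4.5,24.5)
edge 0: (4,23)→(15,6.5)  cross = 4·6.5 − 15·23 = -319.0000; (r_i+r_j)·cross = 19·-319.0000 = -6061.0000
edge 1: (15,6.5)→(16,11.5)  cross = 15·11.5 − 16·6.5 = 68.5000; (r_i+r_j)·cross = 31·68.5000 = 2123.5000
edge 2: (16,11.5)→(18,26.5)  cross = 16·26.5 − 18·11.5 = 217.0000; (r_i+r_j)·cross = 34·217.0000 = 7378.0000
edge 3: (18,26.5)→(13,37)  cross = 18·37 − 13·26.5 = 321.5000; (r_i+r_j)·cross = 31·321.5000 = 9966.5000
edge 4: (13,37)→(4.5,24.5)  cross = 13·24.5 − 4.5·37 = 152.0000; (r_i+r_j)·cross = 17.5·152.0000 = 2660.0000
edge 5: (4.5,24.5)→(4,23)  cross = 4.5·23 − 4·24.5 = 5.5000; (r_i+r_j)·cross = 8.5·5.5000 = 46.7500
Σcross = 445.5000 → A = |Σcross|/2 = 222.7500 mm²
Σ(r_i+r_j)·cross = 16113.7500 → first moment M = |Σ|/6 = 2685.6250
R_c = M/A = 2685.6250/222.7500 = 12.0567 mm
θ = 291° = 5.078908 rad
V = θ·R_c·A = 5.078908·12.0567·222.7500 = 13640.043 mm³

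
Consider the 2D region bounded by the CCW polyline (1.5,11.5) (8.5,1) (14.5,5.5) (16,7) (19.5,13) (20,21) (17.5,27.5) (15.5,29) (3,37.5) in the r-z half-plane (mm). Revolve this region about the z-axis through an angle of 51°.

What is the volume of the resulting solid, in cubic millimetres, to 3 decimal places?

Profile (r,z), 9 vertices: (1.5,11.5) (8.5,1) (14.5,5.5) (16,7) (19.5,13) (20,21) (17.5,27.5) (15.5,29) (3,37.5)
edge 0: (1.5,11.5)→(8.5,1)  cross = 1.5·1 − 8.5·11.5 = -96.2500; (r_i+r_j)·cross = 10·-96.2500 = -962.5000
edge 1: (8.5,1)→(14.5,5.5)  cross = 8.5·5.5 − 14.5·1 = 32.2500; (r_i+r_j)·cross = 23·32.2500 = 741.7500
edge 2: (14.5,5.5)→(16,7)  cross = 14.5·7 − 16·5.5 = 13.5000; (r_i+r_j)·cross = 30.5·13.5000 = 411.7500
edge 3: (16,7)→(19.5,13)  cross = 16·13 − 19.5·7 = 71.5000; (r_i+r_j)·cross = 35.5·71.5000 = 2538.2500
edge 4: (19.5,13)→(20,21)  cross = 19.5·21 − 20·13 = 149.5000; (r_i+r_j)·cross = 39.5·149.5000 = 5905.2500
edge 5: (20,21)→(17.5,27.5)  cross = 20·27.5 − 17.5·21 = 182.5000; (r_i+r_j)·cross = 37.5·182.5000 = 6843.7500
edge 6: (17.5,27.5)→(15.5,29)  cross = 17.5·29 − 15.5·27.5 = 81.2500; (r_i+r_j)·cross = 33·81.2500 = 2681.2500
edge 7: (15.5,29)→(3,37.5)  cross = 15.5·37.5 − 3·29 = 494.2500; (r_i+r_j)·cross = 18.5·494.2500 = 9143.6250
edge 8: (3,37.5)→(1.5,11.5)  cross = 3·11.5 − 1.5·37.5 = -21.7500; (r_i+r_j)·cross = 4.5·-21.7500 = -97.8750
Σcross = 906.7500 → A = |Σcross|/2 = 453.3750 mm²
Σ(r_i+r_j)·cross = 27205.2500 → first moment M = |Σ|/6 = 4534.2083
R_c = M/A = 4534.2083/453.3750 = 10.0010 mm
θ = 51° = 0.890118 rad
V = θ·R_c·A = 0.890118·10.0010·453.3750 = 4035.980 mm³

Volume = 4035.980 mm³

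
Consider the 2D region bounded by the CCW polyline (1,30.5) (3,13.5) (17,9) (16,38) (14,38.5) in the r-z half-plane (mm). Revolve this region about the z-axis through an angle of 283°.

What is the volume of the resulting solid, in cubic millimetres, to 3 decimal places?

Profile (r,z), 5 vertices: (1,30.5) (3,13.5) (17,9) (16,38) (14,38.5)
edge 0: (1,30.5)→(3,13.5)  cross = 1·13.5 − 3·30.5 = -78.0000; (r_i+r_j)·cross = 4·-78.0000 = -312.0000
edge 1: (3,13.5)→(17,9)  cross = 3·9 − 17·13.5 = -202.5000; (r_i+r_j)·cross = 20·-202.5000 = -4050.0000
edge 2: (17,9)→(16,38)  cross = 17·38 − 16·9 = 502.0000; (r_i+r_j)·cross = 33·502.0000 = 16566.0000
edge 3: (16,38)→(14,38.5)  cross = 16·38.5 − 14·38 = 84.0000; (r_i+r_j)·cross = 30·84.0000 = 2520.0000
edge 4: (14,38.5)→(1,30.5)  cross = 14·30.5 − 1·38.5 = 388.5000; (r_i+r_j)·cross = 15·388.5000 = 5827.5000
Σcross = 694.0000 → A = |Σcross|/2 = 347.0000 mm²
Σ(r_i+r_j)·cross = 20551.5000 → first moment M = |Σ|/6 = 3425.2500
R_c = M/A = 3425.2500/347.0000 = 9.8710 mm
θ = 283° = 4.939282 rad
V = θ·R_c·A = 4.939282·9.8710·347.0000 = 16918.275 mm³

Volume = 16918.275 mm³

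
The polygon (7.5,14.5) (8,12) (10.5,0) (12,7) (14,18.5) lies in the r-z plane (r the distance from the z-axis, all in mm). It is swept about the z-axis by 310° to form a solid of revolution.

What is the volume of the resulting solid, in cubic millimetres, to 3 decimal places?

Volume = 3178.794 mm³

Profile (r,z), 5 vertices: (7.5,14.5) (8,12) (10.5,0) (12,7) (14,18.5)
edge 0: (7.5,14.5)→(8,12)  cross = 7.5·12 − 8·14.5 = -26.0000; (r_i+r_j)·cross = 15.5·-26.0000 = -403.0000
edge 1: (8,12)→(10.5,0)  cross = 8·0 − 10.5·12 = -126.0000; (r_i+r_j)·cross = 18.5·-126.0000 = -2331.0000
edge 2: (10.5,0)→(12,7)  cross = 10.5·7 − 12·0 = 73.5000; (r_i+r_j)·cross = 22.5·73.5000 = 1653.7500
edge 3: (12,7)→(14,18.5)  cross = 12·18.5 − 14·7 = 124.0000; (r_i+r_j)·cross = 26·124.0000 = 3224.0000
edge 4: (14,18.5)→(7.5,14.5)  cross = 14·14.5 − 7.5·18.5 = 64.2500; (r_i+r_j)·cross = 21.5·64.2500 = 1381.3750
Σcross = 109.7500 → A = |Σcross|/2 = 54.8750 mm²
Σ(r_i+r_j)·cross = 3525.1250 → first moment M = |Σ|/6 = 587.5208
R_c = M/A = 587.5208/54.8750 = 10.7065 mm
θ = 310° = 5.410521 rad
V = θ·R_c·A = 5.410521·10.7065·54.8750 = 3178.794 mm³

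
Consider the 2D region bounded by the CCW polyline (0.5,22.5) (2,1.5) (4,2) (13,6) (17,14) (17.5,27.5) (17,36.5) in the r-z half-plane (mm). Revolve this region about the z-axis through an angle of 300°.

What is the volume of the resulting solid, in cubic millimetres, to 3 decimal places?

Volume = 19375.009 mm³

Profile (r,z), 7 vertices: (0.5,22.5) (2,1.5) (4,2) (13,6) (17,14) (17.5,27.5) (17,36.5)
edge 0: (0.5,22.5)→(2,1.5)  cross = 0.5·1.5 − 2·22.5 = -44.2500; (r_i+r_j)·cross = 2.5·-44.2500 = -110.6250
edge 1: (2,1.5)→(4,2)  cross = 2·2 − 4·1.5 = -2.0000; (r_i+r_j)·cross = 6·-2.0000 = -12.0000
edge 2: (4,2)→(13,6)  cross = 4·6 − 13·2 = -2.0000; (r_i+r_j)·cross = 17·-2.0000 = -34.0000
edge 3: (13,6)→(17,14)  cross = 13·14 − 17·6 = 80.0000; (r_i+r_j)·cross = 30·80.0000 = 2400.0000
edge 4: (17,14)→(17.5,27.5)  cross = 17·27.5 − 17.5·14 = 222.5000; (r_i+r_j)·cross = 34.5·222.5000 = 7676.2500
edge 5: (17.5,27.5)→(17,36.5)  cross = 17.5·36.5 − 17·27.5 = 171.2500; (r_i+r_j)·cross = 34.5·171.2500 = 5908.1250
edge 6: (17,36.5)→(0.5,22.5)  cross = 17·22.5 − 0.5·36.5 = 364.2500; (r_i+r_j)·cross = 17.5·364.2500 = 6374.3750
Σcross = 789.7500 → A = |Σcross|/2 = 394.8750 mm²
Σ(r_i+r_j)·cross = 22202.1250 → first moment M = |Σ|/6 = 3700.3542
R_c = M/A = 3700.3542/394.8750 = 9.3710 mm
θ = 300° = 5.235988 rad
V = θ·R_c·A = 5.235988·9.3710·394.8750 = 19375.009 mm³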